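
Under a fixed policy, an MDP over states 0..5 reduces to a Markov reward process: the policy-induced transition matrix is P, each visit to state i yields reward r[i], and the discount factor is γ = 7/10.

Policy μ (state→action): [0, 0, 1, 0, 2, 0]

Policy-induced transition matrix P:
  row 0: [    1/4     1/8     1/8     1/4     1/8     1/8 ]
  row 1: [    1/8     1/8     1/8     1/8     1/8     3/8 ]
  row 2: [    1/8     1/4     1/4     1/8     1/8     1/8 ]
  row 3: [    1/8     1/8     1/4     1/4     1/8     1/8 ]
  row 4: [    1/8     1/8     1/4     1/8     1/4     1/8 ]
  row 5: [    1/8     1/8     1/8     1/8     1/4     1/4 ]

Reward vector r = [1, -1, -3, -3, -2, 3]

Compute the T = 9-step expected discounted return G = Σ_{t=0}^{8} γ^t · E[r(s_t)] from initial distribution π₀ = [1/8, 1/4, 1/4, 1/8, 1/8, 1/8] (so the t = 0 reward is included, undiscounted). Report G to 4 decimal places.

G = -2.9110

t=0: π = [0.1250, 0.2500, 0.2500, 0.1250, 0.1250, 0.1250], E[r] = -1.1250, γ^t·E[r] = -1.125000, running G = -1.125000
t=1: π = [0.1406, 0.1563, 0.1875, 0.1563, 0.1563, 0.2031], E[r] = -0.7500, γ^t·E[r] = -0.525000, running G = -1.650000
t=2: π = [0.1426, 0.1484, 0.1875, 0.1621, 0.1699, 0.1895], E[r] = -0.8262, γ^t·E[r] = -0.404824, running G = -2.054824
t=3: π = [0.1428, 0.1484, 0.1899, 0.1631, 0.1699, 0.1858], E[r] = -0.8472, γ^t·E[r] = -0.290579, running G = -2.345403
t=4: π = [0.1429, 0.1487, 0.1904, 0.1632, 0.1695, 0.1853], E[r] = -0.8496, γ^t·E[r] = -0.203999, running G = -2.549401
t=5: π = [0.1429, 0.1488, 0.1904, 0.1633, 0.1693, 0.1854], E[r] = -0.8495, γ^t·E[r] = -0.142778, running G = -2.692180
t=6: π = [0.1429, 0.1488, 0.1904, 0.1633, 0.1693, 0.1854], E[r] = -0.8494, γ^t·E[r] = -0.099935, running G = -2.792114
t=7: π = [0.1429, 0.1488, 0.1904, 0.1633, 0.1693, 0.1854], E[r] = -0.8494, γ^t·E[r] = -0.069953, running G = -2.862067
t=8: π = [0.1429, 0.1488, 0.1904, 0.1633, 0.1693, 0.1854], E[r] = -0.8494, γ^t·E[r] = -0.048967, running G = -2.911035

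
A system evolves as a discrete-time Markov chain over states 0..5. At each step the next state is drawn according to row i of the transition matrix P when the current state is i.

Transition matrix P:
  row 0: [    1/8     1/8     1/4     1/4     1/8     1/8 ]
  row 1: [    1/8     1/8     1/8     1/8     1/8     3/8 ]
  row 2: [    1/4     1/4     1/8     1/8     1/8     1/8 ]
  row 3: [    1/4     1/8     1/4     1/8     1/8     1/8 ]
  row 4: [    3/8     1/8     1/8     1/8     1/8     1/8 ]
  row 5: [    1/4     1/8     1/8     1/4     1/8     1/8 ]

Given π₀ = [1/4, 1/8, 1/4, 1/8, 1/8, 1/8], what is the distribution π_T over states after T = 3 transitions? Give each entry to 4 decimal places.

π = [0.2200, 0.1467, 0.1738, 0.1729, 0.1250, 0.1616]

t=0: π = [0.2500, 0.1250, 0.2500, 0.1250, 0.1250, 0.1250]
t=1: π = [0.2188, 0.1563, 0.1719, 0.1719, 0.1250, 0.1563]
t=2: π = [0.2188, 0.1465, 0.1738, 0.1719, 0.1250, 0.1641]
t=3: π = [0.2200, 0.1467, 0.1738, 0.1729, 0.1250, 0.1616]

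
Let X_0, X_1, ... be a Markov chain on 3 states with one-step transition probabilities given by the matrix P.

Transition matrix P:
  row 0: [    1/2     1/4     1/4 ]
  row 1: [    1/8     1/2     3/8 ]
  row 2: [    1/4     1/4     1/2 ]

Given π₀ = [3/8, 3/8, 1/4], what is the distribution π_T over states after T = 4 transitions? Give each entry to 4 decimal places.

t=0: π = [0.3750, 0.3750, 0.2500]
t=1: π = [0.2969, 0.3438, 0.3594]
t=2: π = [0.2813, 0.3359, 0.3828]
t=3: π = [0.2783, 0.3340, 0.3877]
t=4: π = [0.2778, 0.3335, 0.3887]

π = [0.2778, 0.3335, 0.3887]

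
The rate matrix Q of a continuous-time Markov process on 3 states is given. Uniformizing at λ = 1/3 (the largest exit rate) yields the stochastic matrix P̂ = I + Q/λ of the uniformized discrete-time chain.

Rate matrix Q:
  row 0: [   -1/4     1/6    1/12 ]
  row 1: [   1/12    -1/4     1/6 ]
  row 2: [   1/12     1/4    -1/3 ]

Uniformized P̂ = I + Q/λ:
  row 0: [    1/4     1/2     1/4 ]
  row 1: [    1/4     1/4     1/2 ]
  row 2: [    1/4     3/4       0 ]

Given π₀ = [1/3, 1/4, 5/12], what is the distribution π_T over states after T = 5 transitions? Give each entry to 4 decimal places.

π = [0.2500, 0.4635, 0.2865]

t=0: π = [0.3333, 0.2500, 0.4167]
t=1: π = [0.2500, 0.5417, 0.2083]
t=2: π = [0.2500, 0.4167, 0.3333]
t=3: π = [0.2500, 0.4792, 0.2708]
t=4: π = [0.2500, 0.4479, 0.3021]
t=5: π = [0.2500, 0.4635, 0.2865]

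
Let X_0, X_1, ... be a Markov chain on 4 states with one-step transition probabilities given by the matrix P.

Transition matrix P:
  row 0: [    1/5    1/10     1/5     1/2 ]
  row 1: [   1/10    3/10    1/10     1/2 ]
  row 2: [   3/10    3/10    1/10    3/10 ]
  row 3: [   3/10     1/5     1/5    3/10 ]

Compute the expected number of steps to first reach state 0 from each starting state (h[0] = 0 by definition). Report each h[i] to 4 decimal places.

h = [0.0000, 4.8413, 4.0476, 3.9683]

First-step conditioning: h[0] = 0; for i ≠ 0, h[i] = 1 + Σ_k P[i][k]·h[k].
  h[1] = 1 + 3/10·h[1] + 1/10·h[2] + 1/2·h[3]
  h[2] = 1 + 3/10·h[1] + 1/10·h[2] + 3/10·h[3]
  h[3] = 1 + 1/5·h[1] + 1/5·h[2] + 3/10·h[3]
Solving the 3×3 linear system over states ≠ 0 gives exactly h = [0, 305/63, 85/21, 250/63] (h[0] = 0 is the target).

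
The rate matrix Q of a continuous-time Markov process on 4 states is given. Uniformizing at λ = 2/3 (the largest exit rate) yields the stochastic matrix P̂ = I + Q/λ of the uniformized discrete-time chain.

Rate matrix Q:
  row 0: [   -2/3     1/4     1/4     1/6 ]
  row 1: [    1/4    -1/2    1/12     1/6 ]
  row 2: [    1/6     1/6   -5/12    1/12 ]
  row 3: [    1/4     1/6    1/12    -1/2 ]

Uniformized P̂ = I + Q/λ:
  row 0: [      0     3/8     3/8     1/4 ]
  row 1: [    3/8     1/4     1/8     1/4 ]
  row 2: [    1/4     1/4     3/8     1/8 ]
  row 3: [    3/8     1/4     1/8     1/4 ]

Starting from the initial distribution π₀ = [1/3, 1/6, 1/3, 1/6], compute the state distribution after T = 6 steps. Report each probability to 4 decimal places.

t=0: π = [0.3333, 0.1667, 0.3333, 0.1667]
t=1: π = [0.2083, 0.2917, 0.2917, 0.2083]
t=2: π = [0.2604, 0.2760, 0.2500, 0.2135]
t=3: π = [0.2461, 0.2826, 0.2526, 0.2188]
t=4: π = [0.2511, 0.2808, 0.2497, 0.2184]
t=5: π = [0.2496, 0.2814, 0.2502, 0.2188]
t=6: π = [0.2501, 0.2812, 0.2500, 0.2187]

π = [0.2501, 0.2812, 0.2500, 0.2187]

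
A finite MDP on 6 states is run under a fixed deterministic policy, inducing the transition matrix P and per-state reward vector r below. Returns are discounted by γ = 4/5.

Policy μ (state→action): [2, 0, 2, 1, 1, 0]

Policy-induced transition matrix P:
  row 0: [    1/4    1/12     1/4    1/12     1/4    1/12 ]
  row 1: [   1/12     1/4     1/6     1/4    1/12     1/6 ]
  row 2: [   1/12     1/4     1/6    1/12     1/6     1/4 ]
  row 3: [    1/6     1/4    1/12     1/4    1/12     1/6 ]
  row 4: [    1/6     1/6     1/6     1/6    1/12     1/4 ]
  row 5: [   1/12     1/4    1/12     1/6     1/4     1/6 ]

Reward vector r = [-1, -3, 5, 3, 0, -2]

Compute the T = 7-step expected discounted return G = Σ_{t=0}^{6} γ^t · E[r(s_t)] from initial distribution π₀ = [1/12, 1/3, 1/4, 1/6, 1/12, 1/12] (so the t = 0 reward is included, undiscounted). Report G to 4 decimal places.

G = 0.8670

t=0: π = [0.0833, 0.3333, 0.2500, 0.1667, 0.0833, 0.0833], E[r] = 0.5000, γ^t·E[r] = 0.500000, running G = 0.500000
t=1: π = [0.1181, 0.2292, 0.1528, 0.1806, 0.1319, 0.1875], E[r] = 0.1250, γ^t·E[r] = 0.100000, running G = 0.600000
t=2: π = [0.1291, 0.2193, 0.1458, 0.1782, 0.1470, 0.1806], E[r] = 0.1157, γ^t·E[r] = 0.074074, running G = 0.674074
t=3: π = [0.1319, 0.2162, 0.1475, 0.1769, 0.1471, 0.1803], E[r] = 0.1270, γ^t·E[r] = 0.065012, running G = 0.739086
t=4: π = [0.1323, 0.2158, 0.1479, 0.1761, 0.1477, 0.1802], E[r] = 0.1279, γ^t·E[r] = 0.052375, running G = 0.791462
t=5: π = [0.1324, 0.2156, 0.1480, 0.1760, 0.1477, 0.1803], E[r] = 0.1281, γ^t·E[r] = 0.041966, running G = 0.833427
t=6: π = [0.1324, 0.2156, 0.1480, 0.1759, 0.1478, 0.1803], E[r] = 0.1281, γ^t·E[r] = 0.033568, running G = 0.866996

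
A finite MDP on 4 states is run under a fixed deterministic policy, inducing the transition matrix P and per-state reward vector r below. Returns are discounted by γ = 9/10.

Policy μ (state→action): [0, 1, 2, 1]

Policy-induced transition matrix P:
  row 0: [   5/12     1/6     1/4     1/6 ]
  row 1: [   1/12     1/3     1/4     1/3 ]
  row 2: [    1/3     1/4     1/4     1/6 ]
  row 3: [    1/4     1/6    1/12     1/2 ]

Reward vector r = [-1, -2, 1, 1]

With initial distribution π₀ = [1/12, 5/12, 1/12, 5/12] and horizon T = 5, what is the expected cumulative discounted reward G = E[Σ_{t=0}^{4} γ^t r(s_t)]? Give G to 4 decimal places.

G = -0.9668

t=0: π = [0.0833, 0.4167, 0.0833, 0.4167], E[r] = -0.4167, γ^t·E[r] = -0.416667, running G = -0.416667
t=1: π = [0.2014, 0.2431, 0.1806, 0.3750], E[r] = -0.1319, γ^t·E[r] = -0.118750, running G = -0.535417
t=2: π = [0.2581, 0.2222, 0.1875, 0.3322], E[r] = -0.1829, γ^t·E[r] = -0.148125, running G = -0.683542
t=3: π = [0.2716, 0.2193, 0.1946, 0.3144], E[r] = -0.2012, γ^t·E[r] = -0.146672, running G = -0.830214
t=4: π = [0.2749, 0.2194, 0.1976, 0.3080], E[r] = -0.2082, γ^t·E[r] = -0.136593, running G = -0.966806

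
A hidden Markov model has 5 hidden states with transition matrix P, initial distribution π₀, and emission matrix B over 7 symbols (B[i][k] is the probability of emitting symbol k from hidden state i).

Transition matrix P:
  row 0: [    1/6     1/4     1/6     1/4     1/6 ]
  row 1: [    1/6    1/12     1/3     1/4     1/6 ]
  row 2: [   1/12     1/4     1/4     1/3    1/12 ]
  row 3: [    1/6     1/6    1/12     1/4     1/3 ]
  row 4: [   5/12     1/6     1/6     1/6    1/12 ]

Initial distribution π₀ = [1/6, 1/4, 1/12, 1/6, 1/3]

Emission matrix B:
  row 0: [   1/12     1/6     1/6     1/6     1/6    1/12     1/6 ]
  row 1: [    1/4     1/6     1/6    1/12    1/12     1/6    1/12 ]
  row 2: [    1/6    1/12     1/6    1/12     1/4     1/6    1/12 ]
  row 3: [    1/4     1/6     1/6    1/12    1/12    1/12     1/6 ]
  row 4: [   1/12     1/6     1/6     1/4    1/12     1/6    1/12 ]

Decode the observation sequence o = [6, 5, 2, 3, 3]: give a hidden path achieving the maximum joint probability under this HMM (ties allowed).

t=0: δ = [2.778e-02, 2.083e-02, 6.944e-03, 2.778e-02, 2.778e-02]  (obs o_0=6)
t=1: δ = [9.645e-04, 1.157e-03, 1.157e-03, 5.787e-04, 1.543e-03]  ψ = [4, 0, 1, 0, 3]  (obs o_1=5)
t=2: δ = [1.072e-04, 4.823e-05, 6.430e-05, 6.430e-05, 3.215e-05]  ψ = [4, 2, 1, 2, 1]  (obs o_2=2)
t=3: δ = [2.977e-06, 2.233e-06, 1.488e-06, 2.233e-06, 5.358e-06]  ψ = [0, 0, 0, 0, 3]  (obs o_3=3)
t=4: δ = [3.721e-07, 7.442e-08, 7.442e-08, 7.442e-08, 1.861e-07]  ψ = [4, 4, 4, 4, 3]  (obs o_4=3)
backtrack: best end state = 0; path = [1, 2, 3, 4, 0]

path = [1, 2, 3, 4, 0]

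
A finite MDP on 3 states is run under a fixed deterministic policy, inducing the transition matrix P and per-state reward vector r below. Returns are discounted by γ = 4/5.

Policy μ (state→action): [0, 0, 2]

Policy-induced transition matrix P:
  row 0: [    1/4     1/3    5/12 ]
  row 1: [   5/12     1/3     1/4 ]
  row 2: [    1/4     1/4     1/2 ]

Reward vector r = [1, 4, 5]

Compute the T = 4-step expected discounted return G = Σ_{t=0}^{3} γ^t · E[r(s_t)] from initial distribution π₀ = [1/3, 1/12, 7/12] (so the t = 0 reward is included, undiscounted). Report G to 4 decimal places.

G = 10.5541

t=0: π = [0.3333, 0.0833, 0.5833], E[r] = 3.5833, γ^t·E[r] = 3.583333, running G = 3.583333
t=1: π = [0.2639, 0.2847, 0.4514], E[r] = 3.6597, γ^t·E[r] = 2.927778, running G = 6.511111
t=2: π = [0.2975, 0.2957, 0.4068], E[r] = 3.5145, γ^t·E[r] = 2.249259, running G = 8.760370
t=3: π = [0.2993, 0.2994, 0.4013], E[r] = 3.5034, γ^t·E[r] = 1.793753, running G = 10.554123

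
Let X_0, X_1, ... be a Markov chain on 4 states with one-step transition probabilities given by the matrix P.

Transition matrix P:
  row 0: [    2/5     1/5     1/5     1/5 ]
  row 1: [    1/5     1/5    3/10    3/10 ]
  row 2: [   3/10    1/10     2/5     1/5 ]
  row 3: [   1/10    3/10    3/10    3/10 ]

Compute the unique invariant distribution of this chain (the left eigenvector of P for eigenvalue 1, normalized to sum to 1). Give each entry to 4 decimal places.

π = [0.2576, 0.1939, 0.3047, 0.2438]

Balance equations π_j = Σ_i π_i·P[i][j]:
  π_0 = 2/5·π_0 + 1/5·π_1 + 3/10·π_2 + 1/10·π_3
  π_1 = 1/5·π_0 + 1/5·π_1 + 1/10·π_2 + 3/10·π_3
  π_2 = 1/5·π_0 + 3/10·π_1 + 2/5·π_2 + 3/10·π_3
  normalize: π_0 + π_1 + π_2 + π_3 = 1
Solving the linear system gives exactly π = [93/361, 70/361, 110/361, 88/361].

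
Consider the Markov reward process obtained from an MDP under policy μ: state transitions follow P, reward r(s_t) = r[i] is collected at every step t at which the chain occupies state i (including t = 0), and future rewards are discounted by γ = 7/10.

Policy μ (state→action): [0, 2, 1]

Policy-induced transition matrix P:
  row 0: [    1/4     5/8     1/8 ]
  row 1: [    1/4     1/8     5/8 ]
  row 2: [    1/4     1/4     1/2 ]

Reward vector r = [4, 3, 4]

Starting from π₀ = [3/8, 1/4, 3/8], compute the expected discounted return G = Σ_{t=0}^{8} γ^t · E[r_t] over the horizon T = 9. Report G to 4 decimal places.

G = 11.8388

t=0: π = [0.3750, 0.2500, 0.3750], E[r] = 3.7500, γ^t·E[r] = 3.750000, running G = 3.750000
t=1: π = [0.2500, 0.3594, 0.3906], E[r] = 3.6406, γ^t·E[r] = 2.548438, running G = 6.298438
t=2: π = [0.2500, 0.2988, 0.4512], E[r] = 3.7012, γ^t·E[r] = 1.813574, running G = 8.112012
t=3: π = [0.2500, 0.3064, 0.4436], E[r] = 3.6936, γ^t·E[r] = 1.266906, running G = 9.378918
t=4: π = [0.2500, 0.3055, 0.4445], E[r] = 3.6945, γ^t·E[r] = 0.887061, running G = 10.265979
t=5: π = [0.2500, 0.3056, 0.4444], E[r] = 3.6944, γ^t·E[r] = 0.620923, running G = 10.886902
t=6: π = [0.2500, 0.3056, 0.4444], E[r] = 3.6944, γ^t·E[r] = 0.434648, running G = 11.321550
t=7: π = [0.2500, 0.3056, 0.4444], E[r] = 3.6944, γ^t·E[r] = 0.304253, running G = 11.625803
t=8: π = [0.2500, 0.3056, 0.4444], E[r] = 3.6944, γ^t·E[r] = 0.212977, running G = 11.838781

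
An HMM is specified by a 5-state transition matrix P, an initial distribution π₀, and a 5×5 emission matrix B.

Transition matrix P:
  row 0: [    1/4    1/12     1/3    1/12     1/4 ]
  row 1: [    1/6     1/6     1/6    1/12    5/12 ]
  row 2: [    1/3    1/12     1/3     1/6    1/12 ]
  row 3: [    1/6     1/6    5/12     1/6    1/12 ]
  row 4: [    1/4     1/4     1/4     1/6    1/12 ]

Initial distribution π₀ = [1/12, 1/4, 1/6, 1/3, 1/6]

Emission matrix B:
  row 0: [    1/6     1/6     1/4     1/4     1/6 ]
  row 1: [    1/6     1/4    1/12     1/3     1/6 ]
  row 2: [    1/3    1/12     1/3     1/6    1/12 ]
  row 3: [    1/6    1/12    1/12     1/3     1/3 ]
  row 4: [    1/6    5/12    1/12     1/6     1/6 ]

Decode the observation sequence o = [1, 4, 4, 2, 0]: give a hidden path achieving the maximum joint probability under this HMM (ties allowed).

t=0: δ = [1.389e-02, 6.250e-02, 1.389e-02, 2.778e-02, 6.944e-02]  (obs o_0=1)
t=1: δ = [2.894e-03, 2.894e-03, 1.447e-03, 3.858e-03, 4.340e-03]  ψ = [4, 4, 4, 4, 1]  (obs o_1=4)
t=2: δ = [1.808e-04, 1.808e-04, 1.340e-04, 2.411e-04, 2.009e-04]  ψ = [4, 4, 3, 4, 1]  (obs o_2=4)
t=3: δ = [1.256e-05, 4.186e-06, 3.349e-05, 3.349e-06, 6.279e-06]  ψ = [4, 4, 3, 3, 1]  (obs o_3=2)
t=4: δ = [1.861e-06, 4.651e-07, 3.721e-06, 9.303e-07, 5.233e-07]  ψ = [2, 2, 2, 2, 0]  (obs o_4=0)
backtrack: best end state = 2; path = [1, 4, 3, 2, 2]

path = [1, 4, 3, 2, 2]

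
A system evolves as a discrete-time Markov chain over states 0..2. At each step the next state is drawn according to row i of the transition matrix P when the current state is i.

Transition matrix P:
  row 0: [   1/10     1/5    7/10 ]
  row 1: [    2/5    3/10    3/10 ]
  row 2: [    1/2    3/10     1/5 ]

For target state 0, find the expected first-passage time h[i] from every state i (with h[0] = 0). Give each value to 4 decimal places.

h = [0.0000, 2.3404, 2.1277]

First-step conditioning: h[0] = 0; for i ≠ 0, h[i] = 1 + Σ_k P[i][k]·h[k].
  h[1] = 1 + 3/10·h[1] + 3/10·h[2]
  h[2] = 1 + 3/10·h[1] + 1/5·h[2]
Solving the 2×2 linear system over states ≠ 0 gives exactly h = [0, 110/47, 100/47] (h[0] = 0 is the target).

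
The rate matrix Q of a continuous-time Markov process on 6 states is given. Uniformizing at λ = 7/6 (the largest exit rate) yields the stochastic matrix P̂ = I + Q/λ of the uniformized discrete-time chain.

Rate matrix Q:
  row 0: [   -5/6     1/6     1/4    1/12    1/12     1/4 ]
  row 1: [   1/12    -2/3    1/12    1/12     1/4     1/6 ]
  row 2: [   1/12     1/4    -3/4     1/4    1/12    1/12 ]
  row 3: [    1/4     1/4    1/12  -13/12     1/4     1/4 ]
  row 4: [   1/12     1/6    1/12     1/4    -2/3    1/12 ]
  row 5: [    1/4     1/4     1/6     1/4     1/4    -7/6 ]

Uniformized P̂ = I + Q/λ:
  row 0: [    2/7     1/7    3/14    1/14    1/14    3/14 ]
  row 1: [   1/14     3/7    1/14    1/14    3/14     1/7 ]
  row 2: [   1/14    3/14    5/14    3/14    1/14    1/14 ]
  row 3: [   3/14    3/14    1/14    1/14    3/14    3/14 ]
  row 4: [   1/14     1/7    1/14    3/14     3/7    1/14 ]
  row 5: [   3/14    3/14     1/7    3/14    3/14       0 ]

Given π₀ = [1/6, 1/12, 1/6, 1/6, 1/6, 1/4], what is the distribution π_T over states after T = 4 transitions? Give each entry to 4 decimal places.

π = [0.1386, 0.2399, 0.1410, 0.1401, 0.2204, 0.1200]

t=0: π = [0.1667, 0.0833, 0.1667, 0.1667, 0.1667, 0.2500]
t=1: π = [0.1667, 0.2083, 0.1607, 0.1548, 0.2024, 0.1071]
t=2: π = [0.1446, 0.2326, 0.1488, 0.1386, 0.2109, 0.1246]
t=3: π = [0.1400, 0.2387, 0.1435, 0.1406, 0.2176, 0.1196]
t=4: π = [0.1386, 0.2399, 0.1410, 0.1401, 0.2204, 0.1200]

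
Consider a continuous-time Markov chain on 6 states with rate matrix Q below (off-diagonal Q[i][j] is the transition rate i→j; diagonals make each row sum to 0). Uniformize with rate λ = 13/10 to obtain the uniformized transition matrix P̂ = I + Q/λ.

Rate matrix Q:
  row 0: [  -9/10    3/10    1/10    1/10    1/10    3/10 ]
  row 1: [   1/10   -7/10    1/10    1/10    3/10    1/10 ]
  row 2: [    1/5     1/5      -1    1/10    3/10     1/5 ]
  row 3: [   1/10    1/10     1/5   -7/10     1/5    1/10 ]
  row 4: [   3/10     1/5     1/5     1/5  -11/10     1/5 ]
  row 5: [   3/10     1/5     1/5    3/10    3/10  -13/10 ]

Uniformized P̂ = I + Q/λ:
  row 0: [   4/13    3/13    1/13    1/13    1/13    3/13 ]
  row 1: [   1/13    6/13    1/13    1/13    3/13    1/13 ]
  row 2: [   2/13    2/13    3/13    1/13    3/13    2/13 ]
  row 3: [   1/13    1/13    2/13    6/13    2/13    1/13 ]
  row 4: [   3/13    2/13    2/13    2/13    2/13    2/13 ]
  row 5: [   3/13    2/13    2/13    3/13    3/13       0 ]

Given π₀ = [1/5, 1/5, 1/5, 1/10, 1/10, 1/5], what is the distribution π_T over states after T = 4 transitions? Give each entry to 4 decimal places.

t=0: π = [0.2000, 0.2000, 0.2000, 0.1000, 0.1000, 0.2000]
t=1: π = [0.1846, 0.2231, 0.1385, 0.1538, 0.1846, 0.1154]
t=2: π = [0.1763, 0.2249, 0.1331, 0.1680, 0.1763, 0.1213]
t=3: π = [0.1736, 0.2237, 0.1332, 0.1738, 0.1772, 0.1185]
t=4: π = [0.1727, 0.2227, 0.1335, 0.1756, 0.1771, 0.1184]

π = [0.1727, 0.2227, 0.1335, 0.1756, 0.1771, 0.1184]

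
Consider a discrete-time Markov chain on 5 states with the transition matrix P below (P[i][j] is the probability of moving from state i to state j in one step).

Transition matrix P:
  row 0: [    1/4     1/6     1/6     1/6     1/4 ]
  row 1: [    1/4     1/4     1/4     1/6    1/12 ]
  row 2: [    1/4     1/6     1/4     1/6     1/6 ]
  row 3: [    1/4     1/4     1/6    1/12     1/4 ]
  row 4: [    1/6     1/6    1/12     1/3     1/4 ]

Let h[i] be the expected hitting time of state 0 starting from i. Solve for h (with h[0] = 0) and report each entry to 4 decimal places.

h = [0.0000, 4.2201, 4.2558, 4.2832, 4.6476]

First-step conditioning: h[0] = 0; for i ≠ 0, h[i] = 1 + Σ_k P[i][k]·h[k].
  h[1] = 1 + 1/4·h[1] + 1/4·h[2] + 1/6·h[3] + 1/12·h[4]
  h[2] = 1 + 1/6·h[1] + 1/4·h[2] + 1/6·h[3] + 1/6·h[4]
  h[3] = 1 + 1/4·h[1] + 1/6·h[2] + 1/12·h[3] + 1/4·h[4]
  h[4] = 1 + 1/6·h[1] + 1/12·h[2] + 1/3·h[3] + 1/4·h[4]
Solving the 4×4 linear system over states ≠ 0 gives exactly h = [0, 18480/4379, 18636/4379, 18756/4379, 20352/4379] (h[0] = 0 is the target).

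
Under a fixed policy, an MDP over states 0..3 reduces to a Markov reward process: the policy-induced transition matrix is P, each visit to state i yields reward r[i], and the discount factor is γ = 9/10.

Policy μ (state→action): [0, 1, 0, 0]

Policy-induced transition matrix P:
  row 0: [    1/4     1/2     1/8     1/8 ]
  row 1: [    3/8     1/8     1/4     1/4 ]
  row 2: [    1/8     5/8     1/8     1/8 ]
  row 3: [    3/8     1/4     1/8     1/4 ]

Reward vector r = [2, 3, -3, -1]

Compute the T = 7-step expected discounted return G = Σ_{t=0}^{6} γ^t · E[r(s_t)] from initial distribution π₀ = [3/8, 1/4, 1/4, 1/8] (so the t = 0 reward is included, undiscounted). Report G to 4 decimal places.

G = 4.6549

t=0: π = [0.3750, 0.2500, 0.2500, 0.1250], E[r] = 0.6250, γ^t·E[r] = 0.625000, running G = 0.625000
t=1: π = [0.2656, 0.4063, 0.1563, 0.1719], E[r] = 1.1094, γ^t·E[r] = 0.998438, running G = 1.623438
t=2: π = [0.3027, 0.3242, 0.1758, 0.1973], E[r] = 0.8535, γ^t·E[r] = 0.691348, running G = 2.314785
t=3: π = [0.2932, 0.3511, 0.1655, 0.1902], E[r] = 0.9529, γ^t·E[r] = 0.694650, running G = 3.009435
t=4: π = [0.2970, 0.3415, 0.1689, 0.1927], E[r] = 0.9191, γ^t·E[r] = 0.603020, running G = 3.612455
t=5: π = [0.2957, 0.3449, 0.1677, 0.1918], E[r] = 0.9311, γ^t·E[r] = 0.549834, running G = 4.162289
t=6: π = [0.2961, 0.3437, 0.1681, 0.1921], E[r] = 0.9269, γ^t·E[r] = 0.492585, running G = 4.654875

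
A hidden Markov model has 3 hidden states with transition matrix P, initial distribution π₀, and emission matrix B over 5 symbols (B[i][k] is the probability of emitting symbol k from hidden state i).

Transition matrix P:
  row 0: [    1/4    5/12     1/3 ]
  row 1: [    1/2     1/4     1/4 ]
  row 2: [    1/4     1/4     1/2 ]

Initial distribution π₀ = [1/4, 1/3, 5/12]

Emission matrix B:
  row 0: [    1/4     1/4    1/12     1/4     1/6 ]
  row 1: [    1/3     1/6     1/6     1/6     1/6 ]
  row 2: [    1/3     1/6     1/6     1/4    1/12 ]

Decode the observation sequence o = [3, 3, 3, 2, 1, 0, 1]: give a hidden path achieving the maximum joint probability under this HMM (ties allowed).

t=0: δ = [6.250e-02, 5.556e-02, 1.042e-01]  (obs o_0=3)
t=1: δ = [6.944e-03, 4.340e-03, 1.302e-02]  ψ = [1, 0, 2]  (obs o_1=3)
t=2: δ = [8.138e-04, 5.425e-04, 1.628e-03]  ψ = [2, 2, 2]  (obs o_2=3)
t=3: δ = [3.391e-05, 6.782e-05, 1.356e-04]  ψ = [2, 2, 2]  (obs o_3=2)
t=4: δ = [8.477e-06, 5.651e-06, 1.130e-05]  ψ = [1, 2, 2]  (obs o_4=1)
t=5: δ = [7.064e-07, 1.177e-06, 1.884e-06]  ψ = [1, 0, 2]  (obs o_5=0)
t=6: δ = [1.472e-07, 7.849e-08, 1.570e-07]  ψ = [1, 2, 2]  (obs o_6=1)
backtrack: best end state = 2; path = [2, 2, 2, 2, 2, 2, 2]

path = [2, 2, 2, 2, 2, 2, 2]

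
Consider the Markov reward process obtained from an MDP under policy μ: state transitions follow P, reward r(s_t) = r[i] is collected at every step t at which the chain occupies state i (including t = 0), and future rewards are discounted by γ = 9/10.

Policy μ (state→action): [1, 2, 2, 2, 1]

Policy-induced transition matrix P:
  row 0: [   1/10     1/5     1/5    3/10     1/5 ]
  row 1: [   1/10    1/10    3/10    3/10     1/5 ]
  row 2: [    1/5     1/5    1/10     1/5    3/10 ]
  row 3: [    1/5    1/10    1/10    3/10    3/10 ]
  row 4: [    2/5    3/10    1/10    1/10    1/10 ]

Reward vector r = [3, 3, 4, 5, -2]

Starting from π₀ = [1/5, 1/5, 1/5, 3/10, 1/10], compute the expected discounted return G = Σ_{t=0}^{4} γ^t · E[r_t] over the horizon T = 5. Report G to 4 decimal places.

t=0: π = [0.2000, 0.2000, 0.2000, 0.3000, 0.1000], E[r] = 3.3000, γ^t·E[r] = 3.300000, running G = 3.300000
t=1: π = [0.1800, 0.1600, 0.1600, 0.2600, 0.2400], E[r] = 2.4800, γ^t·E[r] = 2.232000, running G = 5.532000
t=2: π = [0.2140, 0.1820, 0.1500, 0.2360, 0.2180], E[r] = 2.5320, γ^t·E[r] = 2.050920, running G = 7.582920
t=3: π = [0.2040, 0.1800, 0.1578, 0.2414, 0.2168], E[r] = 2.5566, γ^t·E[r] = 1.863761, running G = 9.446681
t=4: π = [0.2050, 0.1795, 0.1564, 0.2409, 0.2182], E[r] = 2.5469, γ^t·E[r] = 1.671034, running G = 11.117716

G = 11.1177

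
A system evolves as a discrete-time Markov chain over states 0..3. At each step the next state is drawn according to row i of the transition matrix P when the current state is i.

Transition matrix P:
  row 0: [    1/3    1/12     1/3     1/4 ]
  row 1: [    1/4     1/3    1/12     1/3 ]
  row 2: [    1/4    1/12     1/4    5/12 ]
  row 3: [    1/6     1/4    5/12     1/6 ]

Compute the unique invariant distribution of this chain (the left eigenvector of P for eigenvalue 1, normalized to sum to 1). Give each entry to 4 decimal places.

Balance equations π_j = Σ_i π_i·P[i][j]:
  π_0 = 1/3·π_0 + 1/4·π_1 + 1/4·π_2 + 1/6·π_3
  π_1 = 1/12·π_0 + 1/3·π_1 + 1/12·π_2 + 1/4·π_3
  π_2 = 1/3·π_0 + 1/12·π_1 + 1/4·π_2 + 5/12·π_3
  normalize: π_0 + π_1 + π_2 + π_3 = 1
Solving the linear system gives exactly π = [367/1489, 261/1489, 431/1489, 430/1489].

π = [0.2465, 0.1753, 0.2895, 0.2888]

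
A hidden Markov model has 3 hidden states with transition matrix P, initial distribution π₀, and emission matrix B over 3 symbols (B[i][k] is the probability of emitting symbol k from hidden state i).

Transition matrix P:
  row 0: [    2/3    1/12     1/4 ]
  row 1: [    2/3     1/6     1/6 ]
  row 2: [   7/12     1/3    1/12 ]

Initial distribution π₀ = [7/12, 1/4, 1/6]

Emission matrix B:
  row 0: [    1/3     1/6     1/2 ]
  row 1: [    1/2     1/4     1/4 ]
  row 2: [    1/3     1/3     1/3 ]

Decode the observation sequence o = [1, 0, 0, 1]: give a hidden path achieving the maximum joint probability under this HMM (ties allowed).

t=0: δ = [9.722e-02, 6.250e-02, 5.556e-02]  (obs o_0=1)
t=1: δ = [2.160e-02, 9.259e-03, 8.102e-03]  ψ = [0, 2, 0]  (obs o_1=0)
t=2: δ = [4.801e-03, 1.350e-03, 1.800e-03]  ψ = [0, 2, 0]  (obs o_2=0)
t=3: δ = [5.335e-04, 1.500e-04, 4.001e-04]  ψ = [0, 2, 0]  (obs o_3=1)
backtrack: best end state = 0; path = [0, 0, 0, 0]

path = [0, 0, 0, 0]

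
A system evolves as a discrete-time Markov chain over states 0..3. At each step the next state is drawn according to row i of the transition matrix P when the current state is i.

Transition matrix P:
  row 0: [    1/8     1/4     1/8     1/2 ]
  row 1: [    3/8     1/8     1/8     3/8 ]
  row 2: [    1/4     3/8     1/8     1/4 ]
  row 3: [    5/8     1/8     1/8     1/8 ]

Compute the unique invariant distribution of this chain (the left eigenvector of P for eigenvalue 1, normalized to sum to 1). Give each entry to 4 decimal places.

π = [0.3520, 0.2003, 0.1250, 0.3227]

Balance equations π_j = Σ_i π_i·P[i][j]:
  π_0 = 1/8·π_0 + 3/8·π_1 + 1/4·π_2 + 5/8·π_3
  π_1 = 1/4·π_0 + 1/8·π_1 + 3/8·π_2 + 1/8·π_3
  π_2 = 1/8·π_0 + 1/8·π_1 + 1/8·π_2 + 1/8·π_3
  normalize: π_0 + π_1 + π_2 + π_3 = 1
Solving the linear system gives exactly π = [69/196, 157/784, 1/8, 253/784].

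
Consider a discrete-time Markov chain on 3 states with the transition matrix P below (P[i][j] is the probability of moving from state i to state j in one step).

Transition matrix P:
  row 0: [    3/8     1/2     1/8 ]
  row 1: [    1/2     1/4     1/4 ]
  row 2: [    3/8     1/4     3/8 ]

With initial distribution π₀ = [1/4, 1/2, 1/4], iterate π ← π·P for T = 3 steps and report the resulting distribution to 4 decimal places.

t=0: π = [0.2500, 0.5000, 0.2500]
t=1: π = [0.4375, 0.3125, 0.2500]
t=2: π = [0.4141, 0.3594, 0.2266]
t=3: π = [0.4199, 0.3535, 0.2266]

π = [0.4199, 0.3535, 0.2266]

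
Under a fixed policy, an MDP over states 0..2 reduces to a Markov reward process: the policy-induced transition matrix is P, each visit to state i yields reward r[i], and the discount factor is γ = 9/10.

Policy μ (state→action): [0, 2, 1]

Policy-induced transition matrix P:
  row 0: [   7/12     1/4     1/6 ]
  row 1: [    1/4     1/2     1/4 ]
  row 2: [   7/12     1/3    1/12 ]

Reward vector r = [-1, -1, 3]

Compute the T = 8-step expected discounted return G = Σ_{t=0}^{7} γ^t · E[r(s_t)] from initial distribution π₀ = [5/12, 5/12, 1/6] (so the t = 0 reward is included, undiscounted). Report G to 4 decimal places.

t=0: π = [0.4167, 0.4167, 0.1667], E[r] = -0.3333, γ^t·E[r] = -0.333333, running G = -0.333333
t=1: π = [0.4444, 0.3681, 0.1875], E[r] = -0.2500, γ^t·E[r] = -0.225000, running G = -0.558333
t=2: π = [0.4606, 0.3576, 0.1817], E[r] = -0.2731, γ^t·E[r] = -0.221250, running G = -0.779583
t=3: π = [0.4641, 0.3546, 0.1813], E[r] = -0.2747, γ^t·E[r] = -0.200250, running G = -0.979833
t=4: π = [0.4651, 0.3537, 0.1811], E[r] = -0.2756, γ^t·E[r] = -0.180816, running G = -1.160649
t=5: π = [0.4654, 0.3535, 0.1811], E[r] = -0.2758, γ^t·E[r] = -0.162848, running G = -1.323497
t=6: π = [0.4655, 0.3535, 0.1810], E[r] = -0.2758, γ^t·E[r] = -0.146594, running G = -1.470090
t=7: π = [0.4655, 0.3535, 0.1810], E[r] = -0.2759, γ^t·E[r] = -0.131941, running G = -1.602032

G = -1.6020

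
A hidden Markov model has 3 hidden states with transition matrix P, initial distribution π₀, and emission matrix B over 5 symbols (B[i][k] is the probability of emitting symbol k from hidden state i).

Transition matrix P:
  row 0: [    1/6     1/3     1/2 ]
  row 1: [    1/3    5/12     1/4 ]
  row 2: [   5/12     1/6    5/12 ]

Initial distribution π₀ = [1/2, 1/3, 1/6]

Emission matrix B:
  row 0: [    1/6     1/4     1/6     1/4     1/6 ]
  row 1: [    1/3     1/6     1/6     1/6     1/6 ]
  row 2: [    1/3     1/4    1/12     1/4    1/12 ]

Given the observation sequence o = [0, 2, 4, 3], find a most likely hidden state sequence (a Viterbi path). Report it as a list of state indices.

t=0: δ = [8.333e-02, 1.111e-01, 5.556e-02]  (obs o_0=0)
t=1: δ = [6.173e-03, 7.716e-03, 3.472e-03]  ψ = [1, 1, 0]  (obs o_1=2)
t=2: δ = [4.287e-04, 5.358e-04, 2.572e-04]  ψ = [1, 1, 0]  (obs o_2=4)
t=3: δ = [4.465e-05, 3.721e-05, 5.358e-05]  ψ = [1, 1, 0]  (obs o_3=3)
backtrack: best end state = 2; path = [1, 1, 0, 2]

path = [1, 1, 0, 2]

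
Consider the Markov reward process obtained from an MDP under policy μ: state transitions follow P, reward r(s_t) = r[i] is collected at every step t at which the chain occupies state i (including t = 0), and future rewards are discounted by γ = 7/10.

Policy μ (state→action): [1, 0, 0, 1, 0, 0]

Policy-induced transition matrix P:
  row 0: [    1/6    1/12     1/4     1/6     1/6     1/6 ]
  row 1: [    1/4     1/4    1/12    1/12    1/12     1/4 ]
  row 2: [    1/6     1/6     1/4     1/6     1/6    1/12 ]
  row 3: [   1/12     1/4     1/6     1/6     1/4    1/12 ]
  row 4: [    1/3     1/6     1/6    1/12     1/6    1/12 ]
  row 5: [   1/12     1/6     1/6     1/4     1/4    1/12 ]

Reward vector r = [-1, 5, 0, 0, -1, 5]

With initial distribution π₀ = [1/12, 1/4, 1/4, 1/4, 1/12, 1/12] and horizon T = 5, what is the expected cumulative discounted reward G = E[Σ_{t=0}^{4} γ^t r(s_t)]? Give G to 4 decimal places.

G = 3.6962

t=0: π = [0.0833, 0.2500, 0.2500, 0.2500, 0.0833, 0.0833], E[r] = 1.5000, γ^t·E[r] = 1.500000, running G = 1.500000
t=1: π = [0.1736, 0.2014, 0.1736, 0.1458, 0.1736, 0.1319], E[r] = 1.3194, γ^t·E[r] = 0.923611, running G = 2.423611
t=2: π = [0.1892, 0.1811, 0.1788, 0.1464, 0.1730, 0.1314], E[r] = 1.2002, γ^t·E[r] = 0.588113, running G = 3.011725
t=3: π = [0.1875, 0.1782, 0.1822, 0.1481, 0.1747, 0.1293], E[r] = 1.1753, γ^t·E[r] = 0.403111, running G = 3.414836
t=4: π = [0.1875, 0.1782, 0.1826, 0.1480, 0.1749, 0.1287], E[r] = 1.1720, γ^t·E[r] = 0.281396, running G = 3.696232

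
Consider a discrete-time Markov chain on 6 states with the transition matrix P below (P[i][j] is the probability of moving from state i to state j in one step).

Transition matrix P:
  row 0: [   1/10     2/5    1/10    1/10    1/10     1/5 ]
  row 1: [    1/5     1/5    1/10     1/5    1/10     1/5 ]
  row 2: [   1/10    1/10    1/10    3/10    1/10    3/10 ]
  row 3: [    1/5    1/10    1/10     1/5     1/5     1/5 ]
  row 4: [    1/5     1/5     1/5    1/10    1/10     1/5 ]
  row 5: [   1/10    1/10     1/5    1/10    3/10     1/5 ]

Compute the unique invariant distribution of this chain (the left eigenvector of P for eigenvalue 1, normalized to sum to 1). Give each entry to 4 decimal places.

Balance equations π_j = Σ_i π_i·P[i][j]:
  π_0 = 1/10·π_0 + 1/5·π_1 + 1/10·π_2 + 1/5·π_3 + 1/5·π_4 + 1/10·π_5
  π_1 = 2/5·π_0 + 1/5·π_1 + 1/10·π_2 + 1/10·π_3 + 1/5·π_4 + 1/10·π_5
  π_2 = 1/10·π_0 + 1/10·π_1 + 1/10·π_2 + 1/10·π_3 + 1/5·π_4 + 1/5·π_5
  π_3 = 1/10·π_0 + 1/5·π_1 + 3/10·π_2 + 1/5·π_3 + 1/10·π_4 + 1/10·π_5
  π_4 = 1/10·π_0 + 1/10·π_1 + 1/10·π_2 + 1/5·π_3 + 1/10·π_4 + 3/10·π_5
  normalize: π_0 + π_1 + π_2 + π_3 + π_4 + π_5 = 1
Solving the linear system gives exactly π = [16439/109659, 19600/109659, 15052/109659, 17707/109659, 528/3323, 23437/109659].

π = [0.1499, 0.1787, 0.1373, 0.1615, 0.1589, 0.2137]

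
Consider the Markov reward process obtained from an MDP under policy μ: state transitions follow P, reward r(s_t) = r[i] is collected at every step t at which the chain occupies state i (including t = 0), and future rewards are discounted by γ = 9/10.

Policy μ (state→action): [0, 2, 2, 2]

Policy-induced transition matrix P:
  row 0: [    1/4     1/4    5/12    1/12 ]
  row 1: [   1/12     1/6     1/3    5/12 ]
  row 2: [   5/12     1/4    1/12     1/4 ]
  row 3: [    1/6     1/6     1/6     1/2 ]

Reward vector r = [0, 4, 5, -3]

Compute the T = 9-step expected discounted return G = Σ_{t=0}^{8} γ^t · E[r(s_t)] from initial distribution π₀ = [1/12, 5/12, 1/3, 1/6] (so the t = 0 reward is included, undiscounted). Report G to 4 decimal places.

t=0: π = [0.0833, 0.4167, 0.3333, 0.1667], E[r] = 2.8333, γ^t·E[r] = 2.833333, running G = 2.833333
t=1: π = [0.2222, 0.2014, 0.2292, 0.3472], E[r] = 0.9097, γ^t·E[r] = 0.818750, running G = 3.652083
t=2: π = [0.2257, 0.2043, 0.2367, 0.3333], E[r] = 1.0006, γ^t·E[r] = 0.810469, running G = 4.462552
t=3: π = [0.2276, 0.2052, 0.2374, 0.3298], E[r] = 1.0186, γ^t·E[r] = 0.742535, running G = 5.205087
t=4: π = [0.2279, 0.2054, 0.2380, 0.3287], E[r] = 1.0255, γ^t·E[r] = 0.672835, running G = 5.877922
t=5: π = [0.2280, 0.2055, 0.2380, 0.3284], E[r] = 1.0269, γ^t·E[r] = 0.606363, running G = 6.484286
t=6: π = [0.2281, 0.2055, 0.2381, 0.3284], E[r] = 1.0274, γ^t·E[r] = 0.546009, running G = 7.030294
t=7: π = [0.2281, 0.2055, 0.2381, 0.3283], E[r] = 1.0275, γ^t·E[r] = 0.491458, running G = 7.521752
t=8: π = [0.2281, 0.2055, 0.2381, 0.3283], E[r] = 1.0276, γ^t·E[r] = 0.442330, running G = 7.964082

G = 7.9641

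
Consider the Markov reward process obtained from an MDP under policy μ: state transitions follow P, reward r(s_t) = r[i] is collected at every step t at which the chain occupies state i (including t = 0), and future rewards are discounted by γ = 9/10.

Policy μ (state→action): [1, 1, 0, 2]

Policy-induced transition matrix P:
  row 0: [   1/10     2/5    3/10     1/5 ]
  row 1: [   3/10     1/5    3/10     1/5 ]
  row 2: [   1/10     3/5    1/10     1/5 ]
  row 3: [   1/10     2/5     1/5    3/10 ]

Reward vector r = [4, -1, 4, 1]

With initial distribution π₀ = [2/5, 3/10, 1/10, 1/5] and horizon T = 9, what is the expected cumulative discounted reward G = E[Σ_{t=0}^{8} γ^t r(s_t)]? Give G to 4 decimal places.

G = 9.4895

t=0: π = [0.4000, 0.3000, 0.1000, 0.2000], E[r] = 1.9000, γ^t·E[r] = 1.900000, running G = 1.900000
t=1: π = [0.1600, 0.3600, 0.2600, 0.2200], E[r] = 1.5400, γ^t·E[r] = 1.386000, running G = 3.286000
t=2: π = [0.1720, 0.3800, 0.2260, 0.2220], E[r] = 1.4340, γ^t·E[r] = 1.161540, running G = 4.447540
t=3: π = [0.1760, 0.3692, 0.2326, 0.2222], E[r] = 1.4874, γ^t·E[r] = 1.084315, running G = 5.531855
t=4: π = [0.1738, 0.3727, 0.2313, 0.2222], E[r] = 1.4699, γ^t·E[r] = 0.964428, running G = 6.496282
t=5: π = [0.1745, 0.3717, 0.2315, 0.2222], E[r] = 1.4748, γ^t·E[r] = 0.870827, running G = 7.367110
t=6: π = [0.1743, 0.3720, 0.2315, 0.2222], E[r] = 1.4735, γ^t·E[r] = 0.783091, running G = 8.150200
t=7: π = [0.1744, 0.3719, 0.2315, 0.2222], E[r] = 1.4738, γ^t·E[r] = 0.704925, running G = 8.855125
t=8: π = [0.1744, 0.3719, 0.2315, 0.2222], E[r] = 1.4738, γ^t·E[r] = 0.634402, running G = 9.489527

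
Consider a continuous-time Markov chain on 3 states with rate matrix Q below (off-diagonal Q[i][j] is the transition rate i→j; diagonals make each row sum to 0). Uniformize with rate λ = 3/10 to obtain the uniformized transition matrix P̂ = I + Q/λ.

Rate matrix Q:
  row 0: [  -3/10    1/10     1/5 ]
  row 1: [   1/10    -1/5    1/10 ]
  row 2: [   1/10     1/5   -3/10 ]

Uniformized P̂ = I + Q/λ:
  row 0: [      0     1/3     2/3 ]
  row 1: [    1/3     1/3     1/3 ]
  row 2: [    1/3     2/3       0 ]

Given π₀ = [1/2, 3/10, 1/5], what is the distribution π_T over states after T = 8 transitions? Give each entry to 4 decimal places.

t=0: π = [0.5000, 0.3000, 0.2000]
t=1: π = [0.1667, 0.4000, 0.4333]
t=2: π = [0.2778, 0.4778, 0.2444]
t=3: π = [0.2407, 0.4148, 0.3444]
t=4: π = [0.2531, 0.4481, 0.2988]
t=5: π = [0.2490, 0.4329, 0.3181]
t=6: π = [0.2503, 0.4394, 0.3103]
t=7: π = [0.2499, 0.4368, 0.3134]
t=8: π = [0.2500, 0.4378, 0.3122]

π = [0.2500, 0.4378, 0.3122]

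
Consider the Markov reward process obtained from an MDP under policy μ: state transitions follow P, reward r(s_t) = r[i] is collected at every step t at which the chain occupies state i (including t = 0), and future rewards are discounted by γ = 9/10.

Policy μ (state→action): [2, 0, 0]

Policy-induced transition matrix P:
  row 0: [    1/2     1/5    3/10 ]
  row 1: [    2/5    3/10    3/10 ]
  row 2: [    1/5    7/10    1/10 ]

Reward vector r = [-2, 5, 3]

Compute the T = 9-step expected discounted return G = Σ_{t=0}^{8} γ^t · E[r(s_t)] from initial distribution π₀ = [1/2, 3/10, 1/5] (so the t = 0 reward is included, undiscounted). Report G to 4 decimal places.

t=0: π = [0.5000, 0.3000, 0.2000], E[r] = 1.1000, γ^t·E[r] = 1.100000, running G = 1.100000
t=1: π = [0.4100, 0.3300, 0.2600], E[r] = 1.6100, γ^t·E[r] = 1.449000, running G = 2.549000
t=2: π = [0.3890, 0.3630, 0.2480], E[r] = 1.7810, γ^t·E[r] = 1.442610, running G = 3.991610
t=3: π = [0.3893, 0.3603, 0.2504], E[r] = 1.7741, γ^t·E[r] = 1.293319, running G = 5.284929
t=4: π = [0.3889, 0.3612, 0.2499], E[r] = 1.7782, γ^t·E[r] = 1.166684, running G = 6.451612
t=5: π = [0.3889, 0.3611, 0.2500], E[r] = 1.7777, γ^t·E[r] = 1.049691, running G = 7.501304
t=6: π = [0.3889, 0.3611, 0.2500], E[r] = 1.7778, γ^t·E[r] = 0.944795, running G = 8.446098
t=7: π = [0.3889, 0.3611, 0.2500], E[r] = 1.7778, γ^t·E[r] = 0.850304, running G = 9.296402
t=8: π = [0.3889, 0.3611, 0.2500], E[r] = 1.7778, γ^t·E[r] = 0.765275, running G = 10.061677

G = 10.0617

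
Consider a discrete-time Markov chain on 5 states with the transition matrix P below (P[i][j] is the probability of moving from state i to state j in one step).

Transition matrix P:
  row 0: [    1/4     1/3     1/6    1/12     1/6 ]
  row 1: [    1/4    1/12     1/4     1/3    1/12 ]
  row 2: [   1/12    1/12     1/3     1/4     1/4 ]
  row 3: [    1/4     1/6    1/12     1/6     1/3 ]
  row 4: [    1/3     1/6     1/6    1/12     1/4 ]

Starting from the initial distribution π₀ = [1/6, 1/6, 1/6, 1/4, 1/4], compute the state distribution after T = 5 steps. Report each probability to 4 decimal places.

t=0: π = [0.1667, 0.1667, 0.1667, 0.2500, 0.2500]
t=1: π = [0.2431, 0.1667, 0.1875, 0.1736, 0.2292]
t=2: π = [0.2378, 0.1777, 0.1973, 0.1707, 0.2164]
t=3: π = [0.2351, 0.1751, 0.2001, 0.1749, 0.2148]
t=4: π = [0.2345, 0.1746, 0.2000, 0.1750, 0.2158]
t=5: π = [0.2346, 0.1745, 0.2000, 0.1749, 0.2159]

π = [0.2346, 0.1745, 0.2000, 0.1749, 0.2159]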